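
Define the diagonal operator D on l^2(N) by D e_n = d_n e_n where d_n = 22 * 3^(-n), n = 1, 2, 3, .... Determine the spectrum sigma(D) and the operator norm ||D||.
sigma(D) = {22 * 3^(-n) : n ≥ 1} ∪ {0}; ||D|| = 22/3

A bounded diagonal operator on l^2 with diagonal entries d_n has spectrum equal to the closure of {d_n : n ≥ 1}: every d_n is an eigenvalue (with eigenvector e_n), so {d_n} ⊂ sigma(D); the spectrum is closed, so its closure is too; and for lambda not in the closure, (D - lambda I) has bounded inverse (the diagonal entries 1/(d_n - lambda) are bounded). For our sequence d_n = 22 * 3^(-n), n = 1, 2, 3, ...:
  - {d_n} = {22 * 3^(-n) : n ≥ 1}; the only limit point is 0
  - closure = {22 * 3^(-n) : n ≥ 1} ∪ {0}
For the norm: a diagonal operator has ||D|| = sup_n |d_n|. Here d_n = 22 * 3^(-n) is positive and decreasing, so sup_n |d_n| = d_1 = 22/3. So ||D|| = 22/3.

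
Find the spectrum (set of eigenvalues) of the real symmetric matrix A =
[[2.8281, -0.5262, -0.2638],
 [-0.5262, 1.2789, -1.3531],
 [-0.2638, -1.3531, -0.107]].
sigma(A) ≈ {-1, 2, 3}

A is real symmetric, so its spectrum consists of real eigenvalues. Expanding the characteristic polynomial of the displayed matrix gives
  det(λ I - A) = p(λ) = λ^3 + (-4)λ^2 + (1)λ + (6).
Solving p(λ) = 0 yields eigenvalues ≈ -1, 2, 3. (A is shown rounded to 4 decimals, so these recover the underlying integer eigenvalues to within that precision.)
Verification: the trace of A = 4 equals the sum of eigenvalues 4, and det(A) ≈ -5.9999 matches the eigenvalue product -6.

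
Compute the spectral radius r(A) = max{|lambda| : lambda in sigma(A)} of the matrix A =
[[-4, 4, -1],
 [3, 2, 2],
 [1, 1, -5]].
r(A) ≈ 5.494

The eigenvalues of A are the roots of its characteristic polynomial. With M = A (coefficients from the trace, the sum of principal 2x2 minors, and det A):
  p(λ) = det(λ I - M) = λ^3 + 7λ^2 - 11λ - 115.
No integer candidate from the rational root theorem (±divisors of 115) is a root, so the roots are irrational. The cubic discriminant is Δ = -28652 < 0, so there is one real root and a complex-conjugate pair. p(3) = -58 and p(4) = 17 have opposite signs, so a root lies in (3, 4); Newton's method refines it to λ ≈ 3.8099. Dividing out (λ - (3.8099)) leaves approximately λ^2 + 10.8099λ + 30.1846. For λ^2 + 10.8099λ + 30.1846 the discriminant is -3.8844. It is negative, so the remaining roots are the complex-conjugate pair λ ≈ -5.4049 ± 0.9854i. Their product equals the constant term, so |λ|^2 ≈ 30.1846 and |λ| ≈ 5.494.
Thus the eigenvalues (to 4 decimals) are 3.8099 (modulus 3.8099); -5.4049 ± 0.9854i (modulus 5.494). The spectral radius is the largest modulus: r(A) ≈ 5.494. (Cross-check: r(A) ≤ ||A||_2 ≈ 6.2116; equality holds whenever A is normal, though it can also hold for some non-normal A.)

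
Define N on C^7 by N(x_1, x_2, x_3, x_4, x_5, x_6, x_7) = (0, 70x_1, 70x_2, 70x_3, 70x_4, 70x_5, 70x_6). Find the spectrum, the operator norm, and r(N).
sigma(N) = {0}; ||N|| = 70; r(N) = 0. (N is nilpotent with N^7 = 0.)

On C^7, N is a strictly lower-triangular matrix with 70 on the subdiagonal and zeros elsewhere, so its characteristic polynomial is lambda^7 and every eigenvalue is 0: sigma(N) = {0}. For the operator norm, N e_i = 70e_{i+1} for i = 1, ..., 6 and N e_7 = 0, so the singular values of N are 70 (with multiplicity 6) and 0; hence ||N|| = 70. The spectral radius r(N) = max|lambda| = 0. Note ||N|| > r(N) — characteristic of non-normal nilpotent operators. Indeed N^7 = 0.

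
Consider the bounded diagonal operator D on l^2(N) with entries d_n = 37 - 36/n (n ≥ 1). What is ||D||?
||D|| = 37

For a diagonal operator on l^2 with entries d_n, ||D|| = sup_n |d_n|. Here d_1 = 1, d_2 = 19, ..., and d_n = 37 - 36/n increases monotonically toward 37. All terms lie in [1, 37), so |d_n| = d_n and the supremum is the limit 37, which is not attained by any individual d_n. Hence ||D|| = 37.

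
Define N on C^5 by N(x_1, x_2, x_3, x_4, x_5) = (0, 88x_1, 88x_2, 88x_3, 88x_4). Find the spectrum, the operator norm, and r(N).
sigma(N) = {0}; ||N|| = 88; r(N) = 0. (N is nilpotent with N^5 = 0.)

On C^5, N is a strictly lower-triangular matrix with 88 on the subdiagonal and zeros elsewhere, so its characteristic polynomial is lambda^5 and every eigenvalue is 0: sigma(N) = {0}. For the operator norm, N e_i = 88e_{i+1} for i = 1, ..., 4 and N e_5 = 0, so the singular values of N are 88 (with multiplicity 4) and 0; hence ||N|| = 88. The spectral radius r(N) = max|lambda| = 0. Note ||N|| > r(N) — characteristic of non-normal nilpotent operators. Indeed N^5 = 0.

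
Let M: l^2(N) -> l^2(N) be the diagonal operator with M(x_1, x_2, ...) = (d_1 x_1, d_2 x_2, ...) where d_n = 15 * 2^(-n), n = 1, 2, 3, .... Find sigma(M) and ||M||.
sigma(M) = {15 * 2^(-n) : n ≥ 1} ∪ {0}; ||M|| = 15/2

A bounded diagonal operator on l^2 with diagonal entries d_n has spectrum equal to the closure of {d_n : n ≥ 1}: every d_n is an eigenvalue (with eigenvector e_n), so {d_n} ⊂ sigma(M); the spectrum is closed, so its closure is too; and for lambda not in the closure, (M - lambda I) has bounded inverse (the diagonal entries 1/(d_n - lambda) are bounded). For our sequence d_n = 15 * 2^(-n), n = 1, 2, 3, ...:
  - {d_n} = {15 * 2^(-n) : n ≥ 1}; the only limit point is 0
  - closure = {15 * 2^(-n) : n ≥ 1} ∪ {0}
For the norm: a diagonal operator has ||M|| = sup_n |d_n|. Here d_n = 15 * 2^(-n) is positive and decreasing, so sup_n |d_n| = d_1 = 15/2. So ||M|| = 15/2.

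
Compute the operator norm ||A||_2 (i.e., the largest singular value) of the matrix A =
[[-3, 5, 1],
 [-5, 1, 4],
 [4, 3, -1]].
||A||_2 ≈ 8.2668 (= sqrt(largest eigenvalue of A^T A))

||A||_2 = sigma_max(A) = sqrt(lambda_max(A^T A)). Form the symmetric matrix M = A^T A =
[[50, -8, -27],
 [-8, 35, 6],
 [-27, 6, 18]].
Its characteristic polynomial (trace, sum of principal 2x2 minors, determinant of M give the coefficients) is
  p(λ) = det(λ I - M) = λ^3 - 103λ^2 + 2451λ - 5625.
No integer candidate from the rational root theorem (±divisors of 5625) is a root, so the roots are irrational. The cubic discriminant is Δ = 4956169680 > 0, so there are three distinct real roots. p(2) = -1127 and p(3) = 828 have opposite signs, so a root lies in (2, 3); Newton's method refines it to λ ≈ 2.5645. p(32) = 103 and p(33) = -972 have opposite signs, so a root lies in (32, 33); Newton's method refines it to λ ≈ 32.0963. p(68) = -797 and p(69) = 1620 have opposite signs, so a root lies in (68, 69); Newton's method refines it to λ ≈ 68.3392. Check (Vieta): the three roots sum to 103, matching tr M = 103.
So the eigenvalues of A^T A are ≈ 2.5645, 32.0963, 68.3392 (all ≥ 0, as they must be for A^T A). The largest is λ_max ≈ 68.3392, hence ||A||_2 = sqrt(λ_max) ≈ 8.2668.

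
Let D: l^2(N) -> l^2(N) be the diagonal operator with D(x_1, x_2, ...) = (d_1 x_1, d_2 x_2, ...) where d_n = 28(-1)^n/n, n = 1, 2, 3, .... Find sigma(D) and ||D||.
sigma(D) = {28(-1)^n/n : n ≥ 1} ∪ {0}; ||D|| = 28

A bounded diagonal operator on l^2 with diagonal entries d_n has spectrum equal to the closure of {d_n : n ≥ 1}: every d_n is an eigenvalue (with eigenvector e_n), so {d_n} ⊂ sigma(D); the spectrum is closed, so its closure is too; and for lambda not in the closure, (D - lambda I) has bounded inverse (the diagonal entries 1/(d_n - lambda) are bounded). For our sequence d_n = 28(-1)^n/n, n = 1, 2, 3, ...:
  - {d_n} = {28(-1)^n/n : n ≥ 1}; the only limit point is 0
  - closure = {28(-1)^n/n : n ≥ 1} ∪ {0}
For the norm: a diagonal operator has ||D|| = sup_n |d_n|. Here |d_n| = 28/n is decreasing, so sup_n |d_n| = |d_1| = 28. So ||D|| = 28.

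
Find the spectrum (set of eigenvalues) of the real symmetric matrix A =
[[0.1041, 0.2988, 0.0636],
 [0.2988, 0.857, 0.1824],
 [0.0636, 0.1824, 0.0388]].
sigma(A) ≈ {0, 1} (0 with multiplicity 2)

A is real symmetric, so its spectrum consists of real eigenvalues. Expanding the characteristic polynomial of the displayed matrix gives
  det(λ I - A) = p(λ) = λ^3 + (-1)λ^2 + (0)λ + (0).
Solving p(λ) = 0 yields eigenvalues ≈ 0, 0, 1. (A is shown rounded to 4 decimals, so these recover the underlying integer eigenvalues to within that precision.)
Verification: the trace of A = 1 equals the sum of eigenvalues 1, and det(A) ≈ 0.0000 matches the eigenvalue product 0.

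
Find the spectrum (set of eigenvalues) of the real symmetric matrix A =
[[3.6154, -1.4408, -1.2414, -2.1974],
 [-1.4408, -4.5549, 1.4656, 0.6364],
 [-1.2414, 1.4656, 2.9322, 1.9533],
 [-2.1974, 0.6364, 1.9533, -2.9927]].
sigma(A) ≈ {-5, -4, 2, 6}

A is real symmetric, so its spectrum consists of real eigenvalues. Expanding the characteristic polynomial of the displayed matrix gives
  det(λ I - A) = p(λ) = λ^4 + (1)λ^3 + (-40)λ^2 + (-52)λ + (239.9986).
Solving p(λ) = 0 yields eigenvalues ≈ -5, -4, 2, 6. (A is shown rounded to 4 decimals, so these recover the underlying integer eigenvalues to within that precision.)
Verification: the trace of A = -1 equals the sum of eigenvalues -1, and det(A) ≈ 239.9986 matches the eigenvalue product 240.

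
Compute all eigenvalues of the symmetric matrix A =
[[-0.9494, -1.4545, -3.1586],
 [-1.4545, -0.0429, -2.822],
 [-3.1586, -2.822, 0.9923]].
sigma(A) ≈ {-5, 1, 4}

A is real symmetric, so its spectrum consists of real eigenvalues. Expanding the characteristic polynomial of the displayed matrix gives
  det(λ I - A) = p(λ) = λ^3 + (0)λ^2 + (-21)λ + (20).
Solving p(λ) = 0 yields eigenvalues ≈ -5, 1, 4. (A is shown rounded to 4 decimals, so these recover the underlying integer eigenvalues to within that precision.)
Verification: the trace of A = 0 equals the sum of eigenvalues 0, and det(A) ≈ -19.9997 matches the eigenvalue product -20.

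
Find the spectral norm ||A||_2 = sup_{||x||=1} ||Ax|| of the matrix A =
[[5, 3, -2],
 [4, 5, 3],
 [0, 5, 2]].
||A||_2 ≈ 9.4778 (= sqrt(largest eigenvalue of A^T A))

||A||_2 = sigma_max(A) = sqrt(lambda_max(A^T A)). Form the symmetric matrix M = A^T A =
[[41, 35, 2],
 [35, 59, 19],
 [2, 19, 17]].
Its characteristic polynomial (trace, sum of principal 2x2 minors, determinant of M give the coefficients) is
  p(λ) = det(λ I - M) = λ^3 - 117λ^2 + 2529λ - 7921.
No integer candidate from the rational root theorem (±divisors of 7921) is a root, so the roots are irrational. The cubic discriminant is Δ = 12600625248 > 0, so there are three distinct real roots. p(3) = -1360 and p(4) = 387 have opposite signs, so a root lies in (3, 4); Newton's method refines it to λ ≈ 3.7676. p(23) = 520 and p(24) = -793 have opposite signs, so a root lies in (23, 24); Newton's method refines it to λ ≈ 23.4046. p(89) = -4628 and p(90) = 989 have opposite signs, so a root lies in (89, 90); Newton's method refines it to λ ≈ 89.8278. Check (Vieta): the three roots sum to 117, matching tr M = 117.
So the eigenvalues of A^T A are ≈ 3.7676, 23.4046, 89.8278 (all ≥ 0, as they must be for A^T A). The largest is λ_max ≈ 89.8278, hence ||A||_2 = sqrt(λ_max) ≈ 9.4778.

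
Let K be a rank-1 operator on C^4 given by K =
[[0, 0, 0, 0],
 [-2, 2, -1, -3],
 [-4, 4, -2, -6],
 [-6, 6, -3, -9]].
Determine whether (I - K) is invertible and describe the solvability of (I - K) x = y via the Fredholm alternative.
(I - K) is invertible (det(I - K) = 10 ≠ 0), so for every y in C^4 the equation (I - K) x = y has a unique solution.

K has rank 1, so it is an outer product K = u v^T: every row of K is a multiple of one row vector. Reading off the entries, u = (0, 1, 2, 3) and v = (-2, 2, -1, -3) (row i of K equals u_i·v^T). A rank-one matrix u v^T satisfies K u = u (v·u) and kills the (3)-dimensional subspace v^⊥, so its characteristic polynomial is lambda^3 (lambda - v·u) with v·u = tr K = -9. Hence the eigenvalues of I - K are 1 (multiplicity 3) and 1 - (-9) = 10, so det(I - K) = 10. (Direct check: I - K =
[[1, 0, 0, 0],
 [2, -1, 1, 3],
 [4, -4, 3, 6],
 [6, -6, 3, 10]]
has determinant 10.) The finite-dimensional Fredholm alternative says: either (I - K) is invertible, or ker(I - K) ≠ {0} and then range(I - K) = ker((I - K)^*)^⊥, with dim ker(I - K) = dim ker((I - K)^*). Since det(I - K) ≠ 0, 1 is not an eigenvalue of K and ker(I - K) = {0}, so we are in the first case: for every y there is a unique x = (I - K)^(-1) y. Explicitly, by the Sherman–Morrison formula, (I - u v^T)^(-1) = I + u v^T/(1 - v·u), i.e. (I - K)^(-1) = I + K/(10).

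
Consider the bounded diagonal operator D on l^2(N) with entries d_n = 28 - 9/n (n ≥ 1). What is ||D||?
||D|| = 28

For a diagonal operator on l^2 with entries d_n, ||D|| = sup_n |d_n|. Here d_1 = 19, d_2 = 47/2, ..., and d_n = 28 - 9/n increases monotonically toward 28. All terms lie in [19, 28), so |d_n| = d_n and the supremum is the limit 28, which is not attained by any individual d_n. Hence ||D|| = 28.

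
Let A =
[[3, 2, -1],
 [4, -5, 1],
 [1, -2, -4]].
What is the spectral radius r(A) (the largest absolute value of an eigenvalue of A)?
r(A) ≈ 5.1455

The eigenvalues of A are the roots of its characteristic polynomial. With M = A (coefficients from the trace, the sum of principal 2x2 minors, and det A):
  p(λ) = det(λ I - M) = λ^3 + 6λ^2 - 12λ - 103.
No integer candidate from the rational root theorem (±divisors of 103) is a root, so the roots are irrational. The cubic discriminant is Δ = -51867 < 0, so there is one real root and a complex-conjugate pair. p(3) = -58 and p(4) = 9 have opposite signs, so a root lies in (3, 4); Newton's method refines it to λ ≈ 3.8903. Dividing out (λ - (3.8903)) leaves approximately λ^2 + 9.8903λ + 26.4761. For λ^2 + 9.8903λ + 26.4761 the discriminant is -8.0867. It is negative, so the remaining roots are the complex-conjugate pair λ ≈ -4.9451 ± 1.4219i. Their product equals the constant term, so |λ|^2 ≈ 26.4761 and |λ| ≈ 5.1455.
Thus the eigenvalues (to 4 decimals) are 3.8903 (modulus 3.8903); -4.9451 ± 1.4219i (modulus 5.1455). The spectral radius is the largest modulus: r(A) ≈ 5.1455. (Cross-check: r(A) ≤ ||A||_2 ≈ 6.792; equality holds whenever A is normal, though it can also hold for some non-normal A.)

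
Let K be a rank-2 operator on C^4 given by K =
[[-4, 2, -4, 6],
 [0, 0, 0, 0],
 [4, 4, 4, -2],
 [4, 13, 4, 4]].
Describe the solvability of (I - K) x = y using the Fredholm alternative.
(I - K) is invertible (det(I - K) = -19 ≠ 0), so for every y in C^4 the equation (I - K) x = y has a unique solution.

K has rank 2 and factors as K = U V^T = u1 v1^T + u2 v2^T with u1 = (2, 0, -2, -2), v1 = (-2, -2, -2, 1), u2 = (2, 0, 0, 3), v2 = (0, 3, 0, 2) (multiplying out reproduces the displayed K). The nonzero eigenvalues of U V^T coincide with those of the 2 x 2 matrix G = V^T U = [[v1·u1, v1·u2], [v2·u1, v2·u2]] = [[-2, -1], [-4, 6]], and by the Sylvester determinant identity det(I_4 - U V^T) = det(I_2 - V^T U) = det([[3, 1], [4, -5]]) = (3)(-5) - (1)(4) = -19. (Direct check: I - K =
[[5, -2, 4, -6],
 [0, 1, 0, 0],
 [-4, -4, -3, 2],
 [-4, -13, -4, -3]]
has determinant -19.) The finite-dimensional Fredholm alternative says: either (I - K) is invertible, or ker(I - K) ≠ {0} and then range(I - K) = ker((I - K)^*)^⊥, with dim ker(I - K) = dim ker((I - K)^*). Since det(I - K) ≠ 0, 1 is not an eigenvalue of K and ker(I - K) = {0}, so we are in the first case: for every y there is a unique x = (I - K)^(-1) y. (Explicitly, by the Woodbury identity, (I - U V^T)^(-1) = I + U (I_2 - G)^(-1) V^T.)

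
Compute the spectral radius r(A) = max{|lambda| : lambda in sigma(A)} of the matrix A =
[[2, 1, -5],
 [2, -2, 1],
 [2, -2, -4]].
r(A) ≈ 4.0673

The eigenvalues of A are the roots of its characteristic polynomial. With M = A (coefficients from the trace, the sum of principal 2x2 minors, and det A):
  p(λ) = det(λ I - M) = λ^3 + 4λ^2 + 6λ - 30.
No integer candidate from the rational root theorem (±divisors of 30) is a root, so the roots are irrational. The cubic discriminant is Δ = -29868 < 0, so there is one real root and a complex-conjugate pair. p(1) = -19 and p(2) = 6 have opposite signs, so a root lies in (1, 2); Newton's method refines it to λ ≈ 1.8135. Dividing out (λ - (1.8135)) leaves approximately λ^2 + 5.8135λ + 16.5427. For λ^2 + 5.8135λ + 16.5427 the discriminant is -32.3741. It is negative, so the remaining roots are the complex-conjugate pair λ ≈ -2.9067 ± 2.8449i. Their product equals the constant term, so |λ|^2 ≈ 16.5427 and |λ| ≈ 4.0673.
Thus the eigenvalues (to 4 decimals) are 1.8135 (modulus 1.8135); -2.9067 ± 2.8449i (modulus 4.0673). The spectral radius is the largest modulus: r(A) ≈ 4.0673. (Cross-check: r(A) ≤ ||A||_2 ≈ 7.0148; equality holds whenever A is normal, though it can also hold for some non-normal A.)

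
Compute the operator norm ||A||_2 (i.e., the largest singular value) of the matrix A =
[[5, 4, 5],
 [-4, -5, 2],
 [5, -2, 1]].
||A||_2 ≈ 9.7554 (= sqrt(largest eigenvalue of A^T A))

||A||_2 = sigma_max(A) = sqrt(lambda_max(A^T A)). Form the symmetric matrix M = A^T A =
[[66, 30, 22],
 [30, 45, 8],
 [22, 8, 30]].
Its characteristic polynomial (trace, sum of principal 2x2 minors, determinant of M give the coefficients) is
  p(λ) = det(λ I - M) = λ^3 - 141λ^2 + 4852λ - 46656.
No integer candidate from the rational root theorem (±divisors of 46656) is a root, so the roots are irrational. The cubic discriminant is Δ = 3753408272 > 0, so there are three distinct real roots. p(17) = -8 and p(18) = 828 have opposite signs, so a root lies in (17, 18); Newton's method refines it to λ ≈ 17.0087. p(28) = 608 and p(29) = -140 have opposite signs, so a root lies in (28, 29); Newton's method refines it to λ ≈ 28.8236. p(95) = -866 and p(96) = 4416 have opposite signs, so a root lies in (95, 96); Newton's method refines it to λ ≈ 95.1678. Check (Vieta): the three roots sum to 141, matching tr M = 141.
So the eigenvalues of A^T A are ≈ 17.0087, 28.8236, 95.1678 (all ≥ 0, as they must be for A^T A). The largest is λ_max ≈ 95.1678, hence ||A||_2 = sqrt(λ_max) ≈ 9.7554.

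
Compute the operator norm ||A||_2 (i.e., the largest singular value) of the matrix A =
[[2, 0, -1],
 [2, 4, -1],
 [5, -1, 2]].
||A||_2 ≈ 5.8695 (= sqrt(largest eigenvalue of A^T A))

||A||_2 = sigma_max(A) = sqrt(lambda_max(A^T A)). Form the symmetric matrix M = A^T A =
[[33, 3, 6],
 [3, 17, -6],
 [6, -6, 6]].
Its characteristic polynomial (trace, sum of principal 2x2 minors, determinant of M give the coefficients) is
  p(λ) = det(λ I - M) = λ^3 - 56λ^2 + 780λ - 1296.
No integer candidate from the rational root theorem (±divisors of 1296) is a root, so the roots are irrational. The cubic discriminant is Δ = 72958464 > 0, so there are three distinct real roots. p(1) = -571 and p(2) = 48 have opposite signs, so a root lies in (1, 2); Newton's method refines it to λ ≈ 1.9161. p(19) = 167 and p(20) = -96 have opposite signs, so a root lies in (19, 20); Newton's method refines it to λ ≈ 19.6327. p(34) = -208 and p(35) = 279 have opposite signs, so a root lies in (34, 35); Newton's method refines it to λ ≈ 34.4512. Check (Vieta): the three roots sum to 56, matching tr M = 56.
So the eigenvalues of A^T A are ≈ 1.9161, 19.6327, 34.4512 (all ≥ 0, as they must be for A^T A). The largest is λ_max ≈ 34.4512, hence ||A||_2 = sqrt(λ_max) ≈ 5.8695.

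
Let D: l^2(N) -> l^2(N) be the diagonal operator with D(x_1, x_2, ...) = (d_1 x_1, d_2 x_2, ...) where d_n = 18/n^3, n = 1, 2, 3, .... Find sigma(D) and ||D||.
sigma(D) = {18/n^3 : n ≥ 1} ∪ {0}; ||D|| = 18

A bounded diagonal operator on l^2 with diagonal entries d_n has spectrum equal to the closure of {d_n : n ≥ 1}: every d_n is an eigenvalue (with eigenvector e_n), so {d_n} ⊂ sigma(D); the spectrum is closed, so its closure is too; and for lambda not in the closure, (D - lambda I) has bounded inverse (the diagonal entries 1/(d_n - lambda) are bounded). For our sequence d_n = 18/n^3, n = 1, 2, 3, ...:
  - {d_n} = {18/n^3 : n ≥ 1}; the only limit point is 0
  - closure = {18/n^3 : n ≥ 1} ∪ {0}
For the norm: a diagonal operator has ||D|| = sup_n |d_n|. Here d_n = 18/n^3 is positive and decreasing, so sup_n |d_n| = d_1 = 18. So ||D|| = 18.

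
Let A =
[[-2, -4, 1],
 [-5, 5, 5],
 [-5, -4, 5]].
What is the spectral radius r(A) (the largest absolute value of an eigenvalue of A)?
r(A) ≈ 5.146

The eigenvalues of A are the roots of its characteristic polynomial. With M = A (coefficients from the trace, the sum of principal 2x2 minors, and det A):
  p(λ) = det(λ I - M) = λ^3 - 8λ^2 + 10λ + 45.
No integer candidate from the rational root theorem (±divisors of 45) is a root, so the roots are irrational. The cubic discriminant is Δ = -24915 < 0, so there is one real root and a complex-conjugate pair. p(-2) = -15 and p(-1) = 26 have opposite signs, so a root lies in (-2, -1); Newton's method refines it to λ ≈ -1.6993. Dividing out (λ - (-1.6993)) leaves approximately λ^2 - 9.6993λ + 26.4818. For λ^2 - 9.6993λ + 26.4818 the discriminant is -11.8511. It is negative, so the remaining roots are the complex-conjugate pair λ ≈ 4.8496 ± 1.7213i. Their product equals the constant term, so |λ|^2 ≈ 26.4818 and |λ| ≈ 5.146.
Thus the eigenvalues (to 4 decimals) are -1.6993 (modulus 1.6993); 4.8496 ± 1.7213i (modulus 5.146). The spectral radius is the largest modulus: r(A) ≈ 5.146. (Cross-check: r(A) ≤ ||A||_2 ≈ 10.2258; equality holds whenever A is normal, though it can also hold for some non-normal A.)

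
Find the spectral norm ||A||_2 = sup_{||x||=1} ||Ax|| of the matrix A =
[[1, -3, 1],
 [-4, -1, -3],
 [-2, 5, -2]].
||A||_2 ≈ 6.9475 (= sqrt(largest eigenvalue of A^T A))

||A||_2 = sigma_max(A) = sqrt(lambda_max(A^T A)). Form the symmetric matrix M = A^T A =
[[21, -9, 17],
 [-9, 35, -10],
 [17, -10, 14]].
Its characteristic polynomial (trace, sum of principal 2x2 minors, determinant of M give the coefficients) is
  p(λ) = det(λ I - M) = λ^3 - 70λ^2 + 1049λ - 1.
No integer candidate from the rational root theorem (±divisors of 1) is a root, so the roots are irrational. The cubic discriminant is Δ = 774632017 > 0, so there are three distinct real roots. p(0) = -1 and p(1) = 979 have opposite signs, so a root lies in (0, 1); Newton's method refines it to λ ≈ 0.001. p(21) = 419 and p(22) = -155 have opposite signs, so a root lies in (21, 22); Newton's method refines it to λ ≈ 21.7318. p(48) = -337 and p(49) = 979 have opposite signs, so a root lies in (48, 49); Newton's method refines it to λ ≈ 48.2673. Check (Vieta): the three roots sum to 70, matching tr M = 70.
So the eigenvalues of A^T A are ≈ 0.001, 21.7318, 48.2673 (all ≥ 0, as they must be for A^T A). The largest is λ_max ≈ 48.2673, hence ||A||_2 = sqrt(λ_max) ≈ 6.9475.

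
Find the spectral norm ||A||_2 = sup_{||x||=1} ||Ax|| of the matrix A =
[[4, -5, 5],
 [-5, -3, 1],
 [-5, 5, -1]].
||A||_2 ≈ 10.4654 (= sqrt(largest eigenvalue of A^T A))

||A||_2 = sigma_max(A) = sqrt(lambda_max(A^T A)). Form the symmetric matrix M = A^T A =
[[66, -30, 20],
 [-30, 59, -33],
 [20, -33, 27]].
Its characteristic polynomial (trace, sum of principal 2x2 minors, determinant of M give the coefficients) is
  p(λ) = det(λ I - M) = λ^3 - 152λ^2 + 4880λ - 24964.
No integer candidate from the rational root theorem (±divisors of 24964) is a root, so the roots are irrational. The cubic discriminant is Δ = 51160614480 > 0, so there are three distinct real roots. p(6) = -940 and p(7) = 2091 have opposite signs, so a root lies in (6, 7); Newton's method refines it to λ ≈ 6.3009. p(36) = 380 and p(37) = -1839 have opposite signs, so a root lies in (36, 37); Newton's method refines it to λ ≈ 36.174. p(109) = -3927 and p(110) = 3636 have opposite signs, so a root lies in (109, 110); Newton's method refines it to λ ≈ 109.5251. Check (Vieta): the three roots sum to 152, matching tr M = 152.
So the eigenvalues of A^T A are ≈ 6.3009, 36.174, 109.5251 (all ≥ 0, as they must be for A^T A). The largest is λ_max ≈ 109.5251, hence ||A||_2 = sqrt(λ_max) ≈ 10.4654.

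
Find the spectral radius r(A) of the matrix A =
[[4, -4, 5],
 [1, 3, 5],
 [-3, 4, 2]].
r(A) = 7

The eigenvalues of A are the roots of its characteristic polynomial. With M = A (coefficients from the trace, the sum of principal 2x2 minors, and det A):
  p(λ) = det(λ I - M) = λ^3 - 9λ^2 + 25λ - 77.
By the rational root theorem any rational root is an integer divisor of 77. Testing λ = 7: p(7) = 343 - 441 + 175 - 77 = 0, so λ = 7 is a root. Dividing out (λ - 7) leaves p(λ) = (λ - 7)(λ^2 - 2λ + 11). For λ^2 - 2λ + 11 the discriminant is -40. It is negative, so the roots are the complex-conjugate pair λ = 1 ± (sqrt(40)/2) i ≈ 1 ± 3.1623i. For a conjugate pair the product of the roots equals the constant term, so |λ|^2 = 11 and |λ| = sqrt(11) ≈ 3.3166.
Thus the eigenvalues (to 4 decimals) are 1 ± 3.1623i (modulus 3.3166); 7 (modulus 7). The spectral radius is the largest modulus: r(A) = 7. (Cross-check: r(A) ≤ ||A||_2 ≈ 8.2543; equality holds whenever A is normal, though it can also hold for some non-normal A.)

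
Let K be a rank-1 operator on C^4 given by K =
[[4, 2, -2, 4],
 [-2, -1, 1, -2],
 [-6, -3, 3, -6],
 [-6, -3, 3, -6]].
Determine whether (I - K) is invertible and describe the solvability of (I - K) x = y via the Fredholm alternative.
(I - K) is invertible (det(I - K) = 1 ≠ 0), so for every y in C^4 the equation (I - K) x = y has a unique solution.

K has rank 1, so it is an outer product K = u v^T: every row of K is a multiple of one row vector. Reading off the entries, u = (2, -1, -3, -3) and v = (2, 1, -1, 2) (row i of K equals u_i·v^T). A rank-one matrix u v^T satisfies K u = u (v·u) and kills the (3)-dimensional subspace v^⊥, so its characteristic polynomial is lambda^3 (lambda - v·u) with v·u = tr K = 0. Hence the eigenvalues of I - K are 1 (multiplicity 3) and 1 - (0) = 1, so det(I - K) = 1. (Direct check: I - K =
[[-3, -2, 2, -4],
 [2, 2, -1, 2],
 [6, 3, -2, 6],
 [6, 3, -3, 7]]
has determinant 1.) The finite-dimensional Fredholm alternative says: either (I - K) is invertible, or ker(I - K) ≠ {0} and then range(I - K) = ker((I - K)^*)^⊥, with dim ker(I - K) = dim ker((I - K)^*). Since det(I - K) ≠ 0, 1 is not an eigenvalue of K and ker(I - K) = {0}, so we are in the first case: for every y there is a unique x = (I - K)^(-1) y. Explicitly, by the Sherman–Morrison formula, (I - u v^T)^(-1) = I + u v^T/(1 - v·u), i.e. (I - K)^(-1) = I + K.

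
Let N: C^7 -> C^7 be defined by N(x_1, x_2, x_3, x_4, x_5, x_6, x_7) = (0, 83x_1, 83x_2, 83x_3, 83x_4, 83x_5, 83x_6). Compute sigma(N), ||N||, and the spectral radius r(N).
sigma(N) = {0}; ||N|| = 83; r(N) = 0. (N is nilpotent with N^7 = 0.)

On C^7, N is a strictly lower-triangular matrix with 83 on the subdiagonal and zeros elsewhere, so its characteristic polynomial is lambda^7 and every eigenvalue is 0: sigma(N) = {0}. For the operator norm, N e_i = 83e_{i+1} for i = 1, ..., 6 and N e_7 = 0, so the singular values of N are 83 (with multiplicity 6) and 0; hence ||N|| = 83. The spectral radius r(N) = max|lambda| = 0. Note ||N|| > r(N) — characteristic of non-normal nilpotent operators. Indeed N^7 = 0.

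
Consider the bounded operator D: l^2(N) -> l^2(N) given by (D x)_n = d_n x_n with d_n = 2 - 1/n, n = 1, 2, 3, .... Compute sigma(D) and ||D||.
sigma(D) = {2 - 1/n : n ≥ 1} ∪ {2}; ||D|| = 2

A bounded diagonal operator on l^2 with diagonal entries d_n has spectrum equal to the closure of {d_n : n ≥ 1}: every d_n is an eigenvalue (with eigenvector e_n), so {d_n} ⊂ sigma(D); the spectrum is closed, so its closure is too; and for lambda not in the closure, (D - lambda I) has bounded inverse (the diagonal entries 1/(d_n - lambda) are bounded). For our sequence d_n = 2 - 1/n, n = 1, 2, 3, ...:
  - {d_n} = {2 - 1/n : n ≥ 1}; the only limit point is 2
  - closure = {2 - 1/n : n ≥ 1} ∪ {2}
For the norm: a diagonal operator has ||D|| = sup_n |d_n|. Here d_n = 2 - 1/n increases monotonically from d_1 = 1 toward 2, with all terms in [1, 2); so sup_n |d_n| = 2 (the supremum is the limit, not attained). So ||D|| = 2.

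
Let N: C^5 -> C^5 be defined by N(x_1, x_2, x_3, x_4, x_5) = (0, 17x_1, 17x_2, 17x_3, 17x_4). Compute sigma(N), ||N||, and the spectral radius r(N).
sigma(N) = {0}; ||N|| = 17; r(N) = 0. (N is nilpotent with N^5 = 0.)

On C^5, N is a strictly lower-triangular matrix with 17 on the subdiagonal and zeros elsewhere, so its characteristic polynomial is lambda^5 and every eigenvalue is 0: sigma(N) = {0}. For the operator norm, N e_i = 17e_{i+1} for i = 1, ..., 4 and N e_5 = 0, so the singular values of N are 17 (with multiplicity 4) and 0; hence ||N|| = 17. The spectral radius r(N) = max|lambda| = 0. Note ||N|| > r(N) — characteristic of non-normal nilpotent operators. Indeed N^5 = 0.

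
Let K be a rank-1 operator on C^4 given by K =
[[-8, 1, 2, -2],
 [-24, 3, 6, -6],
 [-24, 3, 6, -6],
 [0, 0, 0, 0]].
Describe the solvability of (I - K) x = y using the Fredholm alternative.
(I - K) is singular (det(I - K) = 0, i.e. 1 ∈ sigma(K)). (I - K) x = y is solvable iff y ⊥ ker((I - K)^*) = span{(-8, 1, 2, -2)}, i.e. iff -8y_1 + y_2 + 2y_3 - 2y_4 = 0. When solvable, the solutions are x = y + c·(1, 3, 3, 0), c arbitrary (ker(I - K) = span{(1, 3, 3, 0)}, dimension 1).

K has rank 1, so it is an outer product K = u v^T: every row of K is a multiple of one row vector. Reading off the entries, u = (1, 3, 3, 0) and v = (-8, 1, 2, -2) (row i of K equals u_i·v^T). A rank-one matrix u v^T satisfies K u = u (v·u) and kills the (3)-dimensional subspace v^⊥, so its characteristic polynomial is lambda^3 (lambda - v·u) with v·u = tr K = 1. Hence the eigenvalues of I - K are 1 (multiplicity 3) and 1 - (1) = 0, so det(I - K) = 0. (Direct check: I - K =
[[9, -1, -2, 2],
 [24, -2, -6, 6],
 [24, -3, -5, 6],
 [0, 0, 0, 1]]
has determinant 0.) So 1 is an eigenvalue of K and (I - K) is not invertible. The finite-dimensional Fredholm alternative says: either (I - K) is invertible, or ker(I - K) ≠ {0} and then range(I - K) = ker((I - K)^*)^⊥, with dim ker(I - K) = dim ker((I - K)^*). We are in the second case, so we need both kernels. Kernel of I - K: (I - K) u = u - u (v·u) = u - u = 0, so ker(I - K) = span{u} = span{(1, 3, 3, 0)} (it is exactly 1-dimensional because rank(I - K) = 3). Kernel of the adjoint: K is real, so (I - K)^* = I - K^T = I - v u^T, and (I - v u^T) v = v - v (u·v) = 0; hence ker((I - K)^*) = span{v} = span{(-8, 1, 2, -2)}. Therefore (I - K) x = y is solvable iff <y, v> = 0, i.e. iff -8y_1 + y_2 + 2y_3 - 2y_4 = 0. When this holds, K y = u (v·y) = 0, so (I - K) y = y and x = y is a particular solution; the full solution set is the line x = y + c·u = y + c·(1, 3, 3, 0), c ∈ C.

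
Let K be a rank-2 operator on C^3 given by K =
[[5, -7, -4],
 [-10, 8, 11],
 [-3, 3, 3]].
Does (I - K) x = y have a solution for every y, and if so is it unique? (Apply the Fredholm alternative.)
(I - K) is invertible (det(I - K) = -51 ≠ 0), so for every y in C^3 the equation (I - K) x = y has a unique solution.

K has rank 2 and factors as K = U V^T = u1 v1^T + u2 v2^T with u1 = (2, -3, -1), v1 = (3, -3, -3), u2 = (-1, -1, 0), v2 = (1, 1, -2) (multiplying out reproduces the displayed K). The nonzero eigenvalues of U V^T coincide with those of the 2 x 2 matrix G = V^T U = [[v1·u1, v1·u2], [v2·u1, v2·u2]] = [[18, 0], [1, -2]], and by the Sylvester determinant identity det(I_3 - U V^T) = det(I_2 - V^T U) = det([[-17, 0], [-1, 3]]) = (-17)(3) - (0)(-1) = -51. (Direct check: I - K =
[[-4, 7, 4],
 [10, -7, -11],
 [3, -3, -2]]
has determinant -51.) The finite-dimensional Fredholm alternative says: either (I - K) is invertible, or ker(I - K) ≠ {0} and then range(I - K) = ker((I - K)^*)^⊥, with dim ker(I - K) = dim ker((I - K)^*). Since det(I - K) ≠ 0, 1 is not an eigenvalue of K and ker(I - K) = {0}, so we are in the first case: for every y there is a unique x = (I - K)^(-1) y. (Explicitly, by the Woodbury identity, (I - U V^T)^(-1) = I + U (I_2 - G)^(-1) V^T.)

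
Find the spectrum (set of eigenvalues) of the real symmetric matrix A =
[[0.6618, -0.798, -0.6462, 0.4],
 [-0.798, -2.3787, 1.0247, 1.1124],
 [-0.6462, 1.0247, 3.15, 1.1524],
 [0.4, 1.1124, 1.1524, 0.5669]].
sigma(A) ≈ {-3, 0, 1, 4}

A is real symmetric, so its spectrum consists of real eigenvalues. Expanding the characteristic polynomial of the displayed matrix gives
  det(λ I - A) = p(λ) = λ^4 + (-2)λ^3 + (-11)λ^2 + (12)λ + (0).
Solving p(λ) = 0 yields eigenvalues ≈ -3, 0, 1, 4. (A is shown rounded to 4 decimals, so these recover the underlying integer eigenvalues to within that precision.)
Verification: the trace of A = 2 equals the sum of eigenvalues 2, and det(A) ≈ 0.0000 matches the eigenvalue product 0.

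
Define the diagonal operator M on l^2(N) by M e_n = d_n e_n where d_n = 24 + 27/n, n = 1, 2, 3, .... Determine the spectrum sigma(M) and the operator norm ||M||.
sigma(M) = {24 + 27/n : n ≥ 1} ∪ {24}; ||M|| = 51

A bounded diagonal operator on l^2 with diagonal entries d_n has spectrum equal to the closure of {d_n : n ≥ 1}: every d_n is an eigenvalue (with eigenvector e_n), so {d_n} ⊂ sigma(M); the spectrum is closed, so its closure is too; and for lambda not in the closure, (M - lambda I) has bounded inverse (the diagonal entries 1/(d_n - lambda) are bounded). For our sequence d_n = 24 + 27/n, n = 1, 2, 3, ...:
  - {d_n} = {24 + 27/n : n ≥ 1}; the only limit point is 24
  - closure = {24 + 27/n : n ≥ 1} ∪ {24}
For the norm: a diagonal operator has ||M|| = sup_n |d_n|. Here d_n = 24 + 27/n is positive and decreasing, so sup_n |d_n| = d_1 = 24 + 27 = 51. So ||M|| = 51.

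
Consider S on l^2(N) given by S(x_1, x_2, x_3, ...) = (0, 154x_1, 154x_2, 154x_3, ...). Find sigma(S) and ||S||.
sigma(S) = closed disk {z in C : |z| ≤ 154}; ||S|| = 154

Note S = 154·U where U is the unit right shift (U x)_k = x_{k-1} (with x_0 := 0); so ||S|| = 154||U|| and sigma(S) = 154·sigma(U). ||S x||^2 = sum_{k≥1} |154x_k|^2 = 23716||x||^2, so ||S|| = 154 and sigma(S) ⊂ {|z| ≤ 154}. For any |lambda| < 154, the equation (S - lambda I) x = 0 forces x_1 = 0, then 154x_k = lambda x_{k+1} ⇒ x = 0, so S has no eigenvalues. But (S - lambda I) is not surjective for |lambda| < 154: solving (S - lambda I) x = e_1 would require x_n proportional to (lambda/154)^(-n), which is not in l^2. So every |lambda| < 154 lies in the residual spectrum. The boundary |lambda| = 154 is in the approximate point spectrum (the spectrum is closed). Hence sigma(S) is the closed disk of radius 154.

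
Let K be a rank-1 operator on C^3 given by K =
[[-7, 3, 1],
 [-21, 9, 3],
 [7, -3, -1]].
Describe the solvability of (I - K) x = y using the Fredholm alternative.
(I - K) is singular (det(I - K) = 0, i.e. 1 ∈ sigma(K)). (I - K) x = y is solvable iff y ⊥ ker((I - K)^*) = span{(-7, 3, 1)}, i.e. iff -7y_1 + 3y_2 + y_3 = 0. When solvable, the solutions are x = y + c·(1, 3, -1), c arbitrary (ker(I - K) = span{(1, 3, -1)}, dimension 1).

K has rank 1, so it is an outer product K = u v^T: every row of K is a multiple of one row vector. Reading off the entries, u = (1, 3, -1) and v = (-7, 3, 1) (row i of K equals u_i·v^T). A rank-one matrix u v^T satisfies K u = u (v·u) and kills the (2)-dimensional subspace v^⊥, so its characteristic polynomial is lambda^2 (lambda - v·u) with v·u = tr K = 1. Hence the eigenvalues of I - K are 1 (multiplicity 2) and 1 - (1) = 0, so det(I - K) = 0. (Direct check: I - K =
[[8, -3, -1],
 [21, -8, -3],
 [-7, 3, 2]]
has determinant 0.) So 1 is an eigenvalue of K and (I - K) is not invertible. The finite-dimensional Fredholm alternative says: either (I - K) is invertible, or ker(I - K) ≠ {0} and then range(I - K) = ker((I - K)^*)^⊥, with dim ker(I - K) = dim ker((I - K)^*). We are in the second case, so we need both kernels. Kernel of I - K: (I - K) u = u - u (v·u) = u - u = 0, so ker(I - K) = span{u} = span{(1, 3, -1)} (it is exactly 1-dimensional because rank(I - K) = 2). Kernel of the adjoint: K is real, so (I - K)^* = I - K^T = I - v u^T, and (I - v u^T) v = v - v (u·v) = 0; hence ker((I - K)^*) = span{v} = span{(-7, 3, 1)}. Therefore (I - K) x = y is solvable iff <y, v> = 0, i.e. iff -7y_1 + 3y_2 + y_3 = 0. When this holds, K y = u (v·y) = 0, so (I - K) y = y and x = y is a particular solution; the full solution set is the line x = y + c·u = y + c·(1, 3, -1), c ∈ C.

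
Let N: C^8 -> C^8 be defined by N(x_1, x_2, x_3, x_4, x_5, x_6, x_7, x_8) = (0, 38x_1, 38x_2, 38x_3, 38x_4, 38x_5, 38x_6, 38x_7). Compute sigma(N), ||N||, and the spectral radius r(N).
sigma(N) = {0}; ||N|| = 38; r(N) = 0. (N is nilpotent with N^8 = 0.)

On C^8, N is a strictly lower-triangular matrix with 38 on the subdiagonal and zeros elsewhere, so its characteristic polynomial is lambda^8 and every eigenvalue is 0: sigma(N) = {0}. For the operator norm, N e_i = 38e_{i+1} for i = 1, ..., 7 and N e_8 = 0, so the singular values of N are 38 (with multiplicity 7) and 0; hence ||N|| = 38. The spectral radius r(N) = max|lambda| = 0. Note ||N|| > r(N) — characteristic of non-normal nilpotent operators. Indeed N^8 = 0.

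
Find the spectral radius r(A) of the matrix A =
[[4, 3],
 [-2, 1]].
r(A) = sqrt(10) ≈ 3.1623

The eigenvalues of A are the roots of its characteristic polynomial. With M = A (coefficients from the trace and determinant):
  p(λ) = det(λ I - M) = λ^2 - 5λ + 10.
For λ^2 - 5λ + 10 the discriminant is -15. It is negative, so the roots are the complex-conjugate pair λ = 5/2 ± (sqrt(15)/2) i ≈ 2.5 ± 1.9365i. For a conjugate pair the product of the roots equals the constant term, so |λ|^2 = 10 and |λ| = sqrt(10) ≈ 3.1623.
Thus the eigenvalues (to 4 decimals) are 2.5 ± 1.9365i (modulus 3.1623). The spectral radius is the largest modulus: r(A) = sqrt(10) ≈ 3.1623. (Cross-check: r(A) ≤ ||A||_2 ≈ 5.1167; equality holds whenever A is normal, though it can also hold for some non-normal A.)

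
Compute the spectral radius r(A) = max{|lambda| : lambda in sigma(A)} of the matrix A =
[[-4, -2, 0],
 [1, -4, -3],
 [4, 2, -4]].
r(A) = 6

The eigenvalues of A are the roots of its characteristic polynomial. With M = A (coefficients from the trace, the sum of principal 2x2 minors, and det A):
  p(λ) = det(λ I - M) = λ^3 + 12λ^2 + 56λ + 72.
By the rational root theorem any rational root is an integer divisor of 72. Testing λ = -2: p(-2) = -8 + 48 - 112 + 72 = 0, so λ = -2 is a root. Dividing out (λ + 2) leaves p(λ) = (λ + 2)(λ^2 + 10λ + 36). For λ^2 + 10λ + 36 the discriminant is -44. It is negative, so the roots are the complex-conjugate pair λ = -5 ± (sqrt(44)/2) i ≈ -5 ± 3.3166i. For a conjugate pair the product of the roots equals the constant term, so |λ|^2 = 36 and |λ| = sqrt(36) = 6.
Thus the eigenvalues (to 4 decimals) are -5 ± 3.3166i (modulus 6); -2 (modulus 2). The spectral radius is the largest modulus: r(A) = 6. (Cross-check: r(A) ≤ ||A||_2 ≈ 7.0976; equality holds whenever A is normal, though it can also hold for some non-normal A.)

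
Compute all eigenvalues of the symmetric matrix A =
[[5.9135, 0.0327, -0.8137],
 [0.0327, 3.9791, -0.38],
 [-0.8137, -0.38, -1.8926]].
sigma(A) ≈ {-2, 4, 6}

A is real symmetric, so its spectrum consists of real eigenvalues. Expanding the characteristic polynomial of the displayed matrix gives
  det(λ I - A) = p(λ) = λ^3 + (-8)λ^2 + (4)λ + (48).
Solving p(λ) = 0 yields eigenvalues ≈ -2, 4, 6. (A is shown rounded to 4 decimals, so these recover the underlying integer eigenvalues to within that precision.)
Verification: the trace of A = 8 equals the sum of eigenvalues 8, and det(A) ≈ -47.9999 matches the eigenvalue product -48.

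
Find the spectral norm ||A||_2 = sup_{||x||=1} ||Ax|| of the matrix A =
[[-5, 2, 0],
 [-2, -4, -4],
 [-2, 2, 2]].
||A||_2 ≈ 6.5174 (= sqrt(largest eigenvalue of A^T A))

||A||_2 = sigma_max(A) = sqrt(lambda_max(A^T A)). Form the symmetric matrix M = A^T A =
[[33, -6, 4],
 [-6, 24, 20],
 [4, 20, 20]].
Its characteristic polynomial (trace, sum of principal 2x2 minors, determinant of M give the coefficients) is
  p(λ) = det(λ I - M) = λ^3 - 77λ^2 + 1480λ - 576.
No integer candidate from the rational root theorem (±divisors of 576) is a root, so the roots are irrational. The cubic discriminant is Δ = 140440896 > 0, so there are three distinct real roots. p(0) = -576 and p(1) = 828 have opposite signs, so a root lies in (0, 1); Newton's method refines it to λ ≈ 0.3974. p(34) = 36 and p(35) = -226 have opposite signs, so a root lies in (34, 35); Newton's method refines it to λ ≈ 34.1264. p(42) = -156 and p(43) = 198 have opposite signs, so a root lies in (42, 43); Newton's method refines it to λ ≈ 42.4762. Check (Vieta): the three roots sum to 77, matching tr M = 77.
So the eigenvalues of A^T A are ≈ 0.3974, 34.1264, 42.4762 (all ≥ 0, as they must be for A^T A). The largest is λ_max ≈ 42.4762, hence ||A||_2 = sqrt(λ_max) ≈ 6.5174.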